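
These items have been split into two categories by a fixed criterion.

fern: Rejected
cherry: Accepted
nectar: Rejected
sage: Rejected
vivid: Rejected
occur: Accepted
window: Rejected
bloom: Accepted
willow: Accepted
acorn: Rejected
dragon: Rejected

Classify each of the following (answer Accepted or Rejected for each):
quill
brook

Accepted, Accepted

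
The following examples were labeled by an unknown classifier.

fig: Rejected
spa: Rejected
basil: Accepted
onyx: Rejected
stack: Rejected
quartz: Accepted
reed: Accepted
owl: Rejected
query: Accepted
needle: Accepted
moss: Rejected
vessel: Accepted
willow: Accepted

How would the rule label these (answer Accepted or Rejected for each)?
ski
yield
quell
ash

Rejected, Accepted, Accepted, Rejected

A rule that fits every label: has ≥ 2 vowels — true of each 'Accepted' example, false of each 'Rejected' one.
ski: 1 vowel — fails the rule, so Rejected. yield: 2 vowels — passes, so Accepted. quell: 2 vowels — passes, so Accepted. ash: 1 vowel — fails the rule, so Rejected.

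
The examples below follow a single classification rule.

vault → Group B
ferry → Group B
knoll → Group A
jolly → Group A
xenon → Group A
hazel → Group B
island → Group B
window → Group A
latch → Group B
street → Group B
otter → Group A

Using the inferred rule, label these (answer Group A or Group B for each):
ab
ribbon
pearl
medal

Group B, Group A, Group B, Group B

A rule that fits every label: contains 'o' — true of each 'Group A' example, false of each 'Group B' one.
ab: Group B (no 'o').
ribbon: Group A (has 'o').
pearl: Group B (no 'o').
medal: Group B (no 'o').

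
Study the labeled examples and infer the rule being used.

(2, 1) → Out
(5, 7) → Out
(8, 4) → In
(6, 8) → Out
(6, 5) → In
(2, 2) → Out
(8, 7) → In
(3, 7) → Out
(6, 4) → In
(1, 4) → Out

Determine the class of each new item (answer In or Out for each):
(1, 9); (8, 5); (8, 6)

The classifier is using: first > second AND sum ≥ 4.
Out: (1, 9), since 1 < 9, 1+9 = 10. In: (8, 5), since 8 > 5, 8+5 = 13. In: (8, 6), since 8 > 6, 8+6 = 14.

Out, In, In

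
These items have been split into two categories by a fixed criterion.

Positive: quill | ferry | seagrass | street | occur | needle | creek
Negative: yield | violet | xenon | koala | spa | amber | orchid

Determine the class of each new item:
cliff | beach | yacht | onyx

Positive, Negative, Negative, Negative

Checking candidate rules against both groups, what survives is: has a double letter.
Positive: cliff, since 'ff' doubled.
Negative: beach, since no doubled letter.
Negative: yacht, since no doubled letter.
Negative: onyx, since no doubled letter.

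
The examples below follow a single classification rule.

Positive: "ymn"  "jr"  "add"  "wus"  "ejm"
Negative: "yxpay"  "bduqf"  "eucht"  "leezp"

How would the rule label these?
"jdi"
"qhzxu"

The simplest hypothesis consistent with all the labels is: length ≤ 3.
"jdi": length 3, qualifies → Positive.
"qhzxu": length 5, doesn't qualify → Negative.

Positive, Negative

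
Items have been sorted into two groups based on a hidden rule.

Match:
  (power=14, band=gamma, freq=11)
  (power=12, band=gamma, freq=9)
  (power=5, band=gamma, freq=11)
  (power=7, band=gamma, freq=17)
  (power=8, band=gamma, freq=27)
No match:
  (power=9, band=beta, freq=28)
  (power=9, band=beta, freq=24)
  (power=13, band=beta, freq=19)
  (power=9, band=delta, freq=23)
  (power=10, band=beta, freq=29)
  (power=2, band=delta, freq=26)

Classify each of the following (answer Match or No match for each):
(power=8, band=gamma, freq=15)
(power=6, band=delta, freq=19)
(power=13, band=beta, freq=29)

Checking candidate rules against both groups, what survives is: band is gamma.

Match, No match, No match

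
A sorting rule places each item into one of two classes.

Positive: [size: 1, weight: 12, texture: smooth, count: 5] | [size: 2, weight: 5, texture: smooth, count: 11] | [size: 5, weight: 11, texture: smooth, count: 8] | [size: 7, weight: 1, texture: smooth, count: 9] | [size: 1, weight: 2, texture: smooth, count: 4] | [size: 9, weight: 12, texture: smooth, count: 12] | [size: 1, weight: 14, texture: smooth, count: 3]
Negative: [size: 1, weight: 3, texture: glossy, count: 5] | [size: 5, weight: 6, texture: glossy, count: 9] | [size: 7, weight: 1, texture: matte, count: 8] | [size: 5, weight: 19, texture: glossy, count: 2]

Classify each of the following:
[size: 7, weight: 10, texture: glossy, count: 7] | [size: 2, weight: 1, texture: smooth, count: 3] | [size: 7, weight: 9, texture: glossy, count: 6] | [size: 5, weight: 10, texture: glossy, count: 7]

Negative, Positive, Negative, Negative

All 'Positive' examples share one property — texture is smooth — and every 'Negative' example lacks it.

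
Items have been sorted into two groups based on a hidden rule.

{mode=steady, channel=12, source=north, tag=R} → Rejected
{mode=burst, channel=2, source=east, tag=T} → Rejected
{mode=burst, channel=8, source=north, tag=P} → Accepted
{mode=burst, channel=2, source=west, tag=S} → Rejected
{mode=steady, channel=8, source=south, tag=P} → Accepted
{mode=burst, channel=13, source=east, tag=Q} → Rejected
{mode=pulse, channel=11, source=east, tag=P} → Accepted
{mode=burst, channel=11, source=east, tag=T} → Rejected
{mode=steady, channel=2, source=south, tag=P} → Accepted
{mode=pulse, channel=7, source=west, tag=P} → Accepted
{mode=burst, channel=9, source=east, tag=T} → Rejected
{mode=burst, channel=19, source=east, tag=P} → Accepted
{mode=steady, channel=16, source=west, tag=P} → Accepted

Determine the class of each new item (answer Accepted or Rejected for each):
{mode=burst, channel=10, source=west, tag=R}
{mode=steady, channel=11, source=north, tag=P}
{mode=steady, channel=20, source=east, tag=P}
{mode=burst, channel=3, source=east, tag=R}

Every 'Accepted' example satisfies: tag is P. None of the 'Rejected' examples do.
Rejected: {mode=burst, channel=10, source=west, tag=R}, since tag is R.
Accepted: {mode=steady, channel=11, source=north, tag=P}, since tag is P.
Accepted: {mode=steady, channel=20, source=east, tag=P}, since tag is P.
Rejected: {mode=burst, channel=3, source=east, tag=R}, since tag is R.

Rejected, Accepted, Accepted, Rejected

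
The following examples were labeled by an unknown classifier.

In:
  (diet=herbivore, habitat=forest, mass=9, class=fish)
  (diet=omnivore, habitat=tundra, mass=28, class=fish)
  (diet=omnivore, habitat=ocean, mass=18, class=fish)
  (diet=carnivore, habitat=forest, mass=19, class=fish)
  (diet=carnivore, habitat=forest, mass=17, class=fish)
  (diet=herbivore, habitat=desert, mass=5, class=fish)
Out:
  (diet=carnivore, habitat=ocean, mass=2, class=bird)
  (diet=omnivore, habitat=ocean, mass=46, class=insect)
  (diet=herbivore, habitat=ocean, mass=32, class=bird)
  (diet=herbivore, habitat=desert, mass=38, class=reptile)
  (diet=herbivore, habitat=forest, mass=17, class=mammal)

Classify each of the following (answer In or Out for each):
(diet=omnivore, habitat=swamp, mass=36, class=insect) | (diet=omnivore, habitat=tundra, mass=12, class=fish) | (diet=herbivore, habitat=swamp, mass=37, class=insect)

The common property of the 'In' items is: class is fish. No 'Out' item has it.
(diet=omnivore, habitat=swamp, mass=36, class=insect): class is insect — does not fit, so Out. (diet=omnivore, habitat=tundra, mass=12, class=fish): class is fish — fits, so In. (diet=herbivore, habitat=swamp, mass=37, class=insect): class is insect — does not fit, so Out.

Out, In, Out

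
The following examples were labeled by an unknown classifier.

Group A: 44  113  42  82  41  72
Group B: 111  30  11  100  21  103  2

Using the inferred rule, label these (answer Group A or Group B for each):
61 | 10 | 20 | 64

Group A, Group B, Group B, Group A

A rule that fits every label: digit sum ≥ 5 — true of each 'Group A' example, false of each 'Group B' one.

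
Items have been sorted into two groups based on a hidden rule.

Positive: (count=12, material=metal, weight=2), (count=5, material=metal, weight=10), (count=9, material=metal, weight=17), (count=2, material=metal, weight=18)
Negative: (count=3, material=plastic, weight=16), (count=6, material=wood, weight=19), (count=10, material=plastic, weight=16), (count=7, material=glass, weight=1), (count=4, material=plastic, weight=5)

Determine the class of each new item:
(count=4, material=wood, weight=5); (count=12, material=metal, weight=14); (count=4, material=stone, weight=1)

The classifier is using: material is metal.
(count=4, material=wood, weight=5): Negative (material is wood). (count=12, material=metal, weight=14): Positive (material is metal). (count=4, material=stone, weight=1): Negative (material is stone).

Negative, Positive, Negative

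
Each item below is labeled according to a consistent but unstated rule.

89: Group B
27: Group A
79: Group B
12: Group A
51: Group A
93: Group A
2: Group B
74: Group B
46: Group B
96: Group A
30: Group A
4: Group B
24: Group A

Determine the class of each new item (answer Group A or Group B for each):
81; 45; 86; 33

Group A, Group A, Group B, Group A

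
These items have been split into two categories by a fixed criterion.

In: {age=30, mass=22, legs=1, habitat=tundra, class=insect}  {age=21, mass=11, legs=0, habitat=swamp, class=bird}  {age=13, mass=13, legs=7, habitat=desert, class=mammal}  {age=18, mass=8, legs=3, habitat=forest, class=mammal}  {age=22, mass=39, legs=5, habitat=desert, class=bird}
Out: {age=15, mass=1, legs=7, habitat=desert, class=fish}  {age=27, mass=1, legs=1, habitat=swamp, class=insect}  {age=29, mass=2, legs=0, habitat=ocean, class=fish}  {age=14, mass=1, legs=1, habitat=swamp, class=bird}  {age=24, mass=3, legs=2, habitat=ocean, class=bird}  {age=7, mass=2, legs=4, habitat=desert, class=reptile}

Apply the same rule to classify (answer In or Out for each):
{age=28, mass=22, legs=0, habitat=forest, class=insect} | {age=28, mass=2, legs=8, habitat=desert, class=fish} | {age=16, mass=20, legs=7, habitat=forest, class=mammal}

The rule appears to be: mass ≥ 8.
{age=28, mass=22, legs=0, habitat=forest, class=insect} — mass = 22, hence In.
{age=28, mass=2, legs=8, habitat=desert, class=fish} — mass = 2, hence Out.
{age=16, mass=20, legs=7, habitat=forest, class=mammal} — mass = 20, hence In.

In, Out, In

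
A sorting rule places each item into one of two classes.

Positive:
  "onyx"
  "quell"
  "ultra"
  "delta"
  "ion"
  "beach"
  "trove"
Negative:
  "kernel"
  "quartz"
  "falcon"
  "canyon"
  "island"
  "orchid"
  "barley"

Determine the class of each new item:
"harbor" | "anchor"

Negative, Negative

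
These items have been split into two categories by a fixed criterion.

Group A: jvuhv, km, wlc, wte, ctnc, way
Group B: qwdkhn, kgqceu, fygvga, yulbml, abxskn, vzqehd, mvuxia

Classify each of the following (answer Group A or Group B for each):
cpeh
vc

The distinguishing property — length ≤ 5 — holds for all the 'Group A' cases and none of the 'Group B' cases.
cpeh → length 4 → Group A. vc → length 2 → Group A.

Group A, Group A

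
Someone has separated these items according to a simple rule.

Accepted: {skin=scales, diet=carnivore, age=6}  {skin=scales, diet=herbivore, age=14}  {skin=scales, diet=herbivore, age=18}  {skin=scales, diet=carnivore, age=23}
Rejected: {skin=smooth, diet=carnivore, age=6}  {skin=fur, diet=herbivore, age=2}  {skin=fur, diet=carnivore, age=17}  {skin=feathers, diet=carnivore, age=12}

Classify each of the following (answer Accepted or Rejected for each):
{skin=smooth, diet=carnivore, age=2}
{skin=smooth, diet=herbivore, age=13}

'Accepted' ⟺ skin is scales.
{skin=smooth, diet=carnivore, age=2}: skin is smooth — lacks this property, so Rejected.
{skin=smooth, diet=herbivore, age=13}: skin is smooth — lacks this property, so Rejected.

Rejected, Rejected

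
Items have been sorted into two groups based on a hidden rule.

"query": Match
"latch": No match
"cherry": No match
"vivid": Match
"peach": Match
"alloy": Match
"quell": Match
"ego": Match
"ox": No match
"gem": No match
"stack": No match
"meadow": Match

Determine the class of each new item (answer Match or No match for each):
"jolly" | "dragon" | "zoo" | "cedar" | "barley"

No match, Match, Match, Match, Match

A rule that fits every label: has ≥ 2 vowels — true of each 'Match' example, false of each 'No match' one.
"jolly" → 1 vowel → No match.
"dragon" → 2 vowels → Match.
"zoo" → 2 vowels → Match.
"cedar" → 2 vowels → Match.
"barley" → 2 vowels → Match.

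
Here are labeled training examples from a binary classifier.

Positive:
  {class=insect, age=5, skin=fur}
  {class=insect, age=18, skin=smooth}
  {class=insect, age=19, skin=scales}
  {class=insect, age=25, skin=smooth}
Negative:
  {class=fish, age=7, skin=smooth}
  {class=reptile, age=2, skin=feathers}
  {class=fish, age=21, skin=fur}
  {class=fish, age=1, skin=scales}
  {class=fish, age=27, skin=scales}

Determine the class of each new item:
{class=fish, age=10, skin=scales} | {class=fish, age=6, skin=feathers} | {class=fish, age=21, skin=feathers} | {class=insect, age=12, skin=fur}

Negative, Negative, Negative, Positive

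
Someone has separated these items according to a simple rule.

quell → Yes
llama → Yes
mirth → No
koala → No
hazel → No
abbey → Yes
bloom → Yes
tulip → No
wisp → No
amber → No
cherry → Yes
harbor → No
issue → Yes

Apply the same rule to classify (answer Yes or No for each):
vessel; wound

Yes, No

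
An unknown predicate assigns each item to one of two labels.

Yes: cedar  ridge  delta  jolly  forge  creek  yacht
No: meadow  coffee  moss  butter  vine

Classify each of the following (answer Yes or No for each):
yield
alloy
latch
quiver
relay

The common property of the 'Yes' items is: odd length. No 'No' item has it.
yield: length 5, has this property → Yes. alloy: length 5, has this property → Yes. latch: length 5, has this property → Yes. quiver: length 6, does not pass → No. relay: length 5, has this property → Yes.

Yes, Yes, Yes, No, Yes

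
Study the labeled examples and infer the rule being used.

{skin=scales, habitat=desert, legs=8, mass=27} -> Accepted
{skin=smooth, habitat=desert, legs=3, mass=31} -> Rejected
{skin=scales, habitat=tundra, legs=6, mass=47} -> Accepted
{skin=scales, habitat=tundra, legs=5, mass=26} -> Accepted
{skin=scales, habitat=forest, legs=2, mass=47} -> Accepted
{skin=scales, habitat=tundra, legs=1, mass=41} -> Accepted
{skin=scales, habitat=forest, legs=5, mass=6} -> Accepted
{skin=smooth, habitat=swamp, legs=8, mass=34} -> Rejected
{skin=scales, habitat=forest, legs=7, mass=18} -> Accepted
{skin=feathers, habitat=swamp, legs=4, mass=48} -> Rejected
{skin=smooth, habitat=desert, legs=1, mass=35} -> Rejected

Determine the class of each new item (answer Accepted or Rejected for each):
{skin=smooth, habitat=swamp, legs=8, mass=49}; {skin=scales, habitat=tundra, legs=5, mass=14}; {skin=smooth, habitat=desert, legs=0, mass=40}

Rejected, Accepted, Rejected

The pattern is that an item is 'Accepted' exactly when: skin is scales.
Rejected: {skin=smooth, habitat=swamp, legs=8, mass=49}, since skin is smooth. Accepted: {skin=scales, habitat=tundra, legs=5, mass=14}, since skin is scales. Rejected: {skin=smooth, habitat=desert, legs=0, mass=40}, since skin is smooth.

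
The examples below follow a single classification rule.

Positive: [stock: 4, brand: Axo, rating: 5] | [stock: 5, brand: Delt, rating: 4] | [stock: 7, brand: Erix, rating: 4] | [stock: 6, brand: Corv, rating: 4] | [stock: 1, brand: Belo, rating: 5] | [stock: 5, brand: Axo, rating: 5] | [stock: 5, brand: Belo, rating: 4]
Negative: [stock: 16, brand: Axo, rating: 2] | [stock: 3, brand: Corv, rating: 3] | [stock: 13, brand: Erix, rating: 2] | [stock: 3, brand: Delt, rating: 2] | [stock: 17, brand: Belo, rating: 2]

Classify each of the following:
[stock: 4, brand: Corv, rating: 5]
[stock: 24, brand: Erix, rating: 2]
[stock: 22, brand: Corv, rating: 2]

Positive, Negative, Negative

The common property of the 'Positive' items is: rating ≥ 4. No 'Negative' item has it.
Positive: [stock: 4, brand: Corv, rating: 5], since rating = 5. Negative: [stock: 24, brand: Erix, rating: 2], since rating = 2. Negative: [stock: 22, brand: Corv, rating: 2], since rating = 2.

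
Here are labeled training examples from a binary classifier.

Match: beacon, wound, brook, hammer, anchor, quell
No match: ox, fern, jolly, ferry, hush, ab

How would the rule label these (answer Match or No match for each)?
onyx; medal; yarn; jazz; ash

The simplest hypothesis consistent with all the labels is: has ≥ 2 vowels.
No match: onyx, since 1 vowel.
Match: medal, since 2 vowels.
No match: yarn, since 1 vowel.
No match: jazz, since 1 vowel.
No match: ash, since 1 vowel.

No match, Match, No match, No match, No match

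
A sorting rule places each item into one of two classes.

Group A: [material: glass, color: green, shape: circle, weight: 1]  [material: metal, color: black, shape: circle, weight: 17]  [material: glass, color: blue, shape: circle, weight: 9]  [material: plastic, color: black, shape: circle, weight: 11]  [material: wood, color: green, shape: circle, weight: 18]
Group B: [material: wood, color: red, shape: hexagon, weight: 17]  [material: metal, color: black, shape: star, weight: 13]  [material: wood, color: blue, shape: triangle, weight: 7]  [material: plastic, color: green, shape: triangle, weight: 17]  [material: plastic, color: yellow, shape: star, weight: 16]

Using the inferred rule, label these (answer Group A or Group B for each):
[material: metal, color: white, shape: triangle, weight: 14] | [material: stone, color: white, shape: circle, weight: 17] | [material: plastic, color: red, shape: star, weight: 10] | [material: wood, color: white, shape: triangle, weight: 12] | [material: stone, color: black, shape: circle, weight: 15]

Group B, Group A, Group B, Group B, Group A

The common property of the 'Group A' items is: shape is circle. No 'Group B' item has it.
[material: metal, color: white, shape: triangle, weight: 14] → shape is triangle → Group B.
[material: stone, color: white, shape: circle, weight: 17] → shape is circle → Group A.
[material: plastic, color: red, shape: star, weight: 10] → shape is star → Group B.
[material: wood, color: white, shape: triangle, weight: 12] → shape is triangle → Group B.
[material: stone, color: black, shape: circle, weight: 15] → shape is circle → Group A.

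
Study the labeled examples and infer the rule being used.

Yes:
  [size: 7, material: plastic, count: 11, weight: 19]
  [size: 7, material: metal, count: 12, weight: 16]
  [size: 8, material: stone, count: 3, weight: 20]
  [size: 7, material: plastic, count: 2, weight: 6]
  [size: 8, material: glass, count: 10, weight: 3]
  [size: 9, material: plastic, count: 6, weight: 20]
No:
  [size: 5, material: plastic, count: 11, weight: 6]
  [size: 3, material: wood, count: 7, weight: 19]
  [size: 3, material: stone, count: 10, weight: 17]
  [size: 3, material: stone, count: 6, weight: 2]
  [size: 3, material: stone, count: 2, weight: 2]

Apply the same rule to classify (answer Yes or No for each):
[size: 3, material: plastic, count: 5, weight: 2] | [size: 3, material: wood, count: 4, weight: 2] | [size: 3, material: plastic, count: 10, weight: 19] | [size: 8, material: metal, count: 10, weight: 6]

Rule: size ≥ 7. This holds for each 'Yes' example and fails for each 'No' one.
[size: 3, material: plastic, count: 5, weight: 2]: size = 3 — does not fit, so No. [size: 3, material: wood, count: 4, weight: 2]: size = 3 — does not fit, so No. [size: 3, material: plastic, count: 10, weight: 19]: size = 3 — does not fit, so No. [size: 8, material: metal, count: 10, weight: 6]: size = 8 — matches, so Yes.

No, No, No, Yes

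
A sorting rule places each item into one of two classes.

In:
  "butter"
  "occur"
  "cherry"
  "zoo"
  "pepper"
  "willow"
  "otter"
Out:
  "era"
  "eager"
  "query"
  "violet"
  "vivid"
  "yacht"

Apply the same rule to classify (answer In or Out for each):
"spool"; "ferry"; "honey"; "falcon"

In, In, Out, Out

The classifier is using: has a double letter.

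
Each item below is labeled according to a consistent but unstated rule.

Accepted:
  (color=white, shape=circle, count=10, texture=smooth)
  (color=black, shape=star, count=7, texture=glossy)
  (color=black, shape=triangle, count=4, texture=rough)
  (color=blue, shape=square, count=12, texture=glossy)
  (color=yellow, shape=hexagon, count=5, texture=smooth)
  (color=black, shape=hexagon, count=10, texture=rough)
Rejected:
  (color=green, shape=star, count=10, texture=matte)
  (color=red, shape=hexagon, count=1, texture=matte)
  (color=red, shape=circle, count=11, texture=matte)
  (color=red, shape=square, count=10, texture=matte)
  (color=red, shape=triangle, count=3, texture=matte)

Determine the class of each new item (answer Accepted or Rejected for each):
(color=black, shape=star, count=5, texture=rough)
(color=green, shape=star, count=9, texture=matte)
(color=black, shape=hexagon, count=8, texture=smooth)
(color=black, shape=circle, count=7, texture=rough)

Accepted, Rejected, Accepted, Accepted

The distinguishing property — texture is not matte — holds for all the 'Accepted' cases and none of the 'Rejected' cases.
Accepted: (color=black, shape=star, count=5, texture=rough), since texture is rough. Rejected: (color=green, shape=star, count=9, texture=matte), since texture is matte. Accepted: (color=black, shape=hexagon, count=8, texture=smooth), since texture is smooth. Accepted: (color=black, shape=circle, count=7, texture=rough), since texture is rough.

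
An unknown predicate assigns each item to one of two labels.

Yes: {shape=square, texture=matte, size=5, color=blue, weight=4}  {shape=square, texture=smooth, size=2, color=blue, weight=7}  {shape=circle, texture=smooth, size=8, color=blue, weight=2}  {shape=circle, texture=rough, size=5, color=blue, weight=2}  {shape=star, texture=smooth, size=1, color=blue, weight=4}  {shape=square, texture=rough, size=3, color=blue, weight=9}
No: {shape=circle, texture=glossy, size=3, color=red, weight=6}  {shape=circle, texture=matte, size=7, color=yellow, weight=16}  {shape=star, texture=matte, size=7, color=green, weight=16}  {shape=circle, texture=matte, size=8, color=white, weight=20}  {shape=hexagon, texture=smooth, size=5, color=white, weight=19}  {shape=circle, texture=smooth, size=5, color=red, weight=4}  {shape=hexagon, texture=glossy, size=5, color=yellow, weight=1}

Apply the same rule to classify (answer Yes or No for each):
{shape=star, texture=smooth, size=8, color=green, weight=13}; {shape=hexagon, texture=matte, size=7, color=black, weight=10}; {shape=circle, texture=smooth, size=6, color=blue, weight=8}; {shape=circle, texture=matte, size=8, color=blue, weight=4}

No, No, Yes, Yes

'Yes' ⟺ color is blue.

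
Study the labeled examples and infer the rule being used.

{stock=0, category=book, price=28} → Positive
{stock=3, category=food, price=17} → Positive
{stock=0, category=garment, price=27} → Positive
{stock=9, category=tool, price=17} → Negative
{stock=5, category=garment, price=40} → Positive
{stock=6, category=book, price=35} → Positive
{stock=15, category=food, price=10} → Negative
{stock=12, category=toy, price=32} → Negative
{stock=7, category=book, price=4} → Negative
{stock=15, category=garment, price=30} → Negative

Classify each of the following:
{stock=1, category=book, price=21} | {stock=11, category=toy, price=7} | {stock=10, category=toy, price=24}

Positive, Negative, Negative

The common property of the 'Positive' items is: stock ≤ 6. No 'Negative' item has it.
{stock=1, category=book, price=21} — stock = 1, hence Positive. {stock=11, category=toy, price=7} — stock = 11, hence Negative. {stock=10, category=toy, price=24} — stock = 10, hence Negative.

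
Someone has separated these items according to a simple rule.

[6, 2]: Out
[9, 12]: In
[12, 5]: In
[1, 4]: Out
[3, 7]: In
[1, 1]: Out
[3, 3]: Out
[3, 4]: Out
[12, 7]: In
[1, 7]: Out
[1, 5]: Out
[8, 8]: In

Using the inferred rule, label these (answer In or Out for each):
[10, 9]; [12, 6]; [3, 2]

In, In, Out

Every 'In' example satisfies: sum ≥ 10. None of the 'Out' examples do.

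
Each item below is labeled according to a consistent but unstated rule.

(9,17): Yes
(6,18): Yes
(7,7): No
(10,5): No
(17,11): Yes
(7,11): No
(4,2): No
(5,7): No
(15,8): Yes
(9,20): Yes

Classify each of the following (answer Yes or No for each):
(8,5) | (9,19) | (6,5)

No, Yes, No

Every 'Yes' example satisfies: sum ≥ 23. None of the 'No' examples do.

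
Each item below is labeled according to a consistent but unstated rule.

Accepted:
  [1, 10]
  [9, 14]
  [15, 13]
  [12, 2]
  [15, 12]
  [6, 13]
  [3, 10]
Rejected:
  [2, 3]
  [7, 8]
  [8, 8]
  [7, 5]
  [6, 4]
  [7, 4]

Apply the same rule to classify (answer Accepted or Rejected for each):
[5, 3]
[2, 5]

The pattern is that an item is 'Accepted' exactly when: max ≥ 9.

Rejected, Rejected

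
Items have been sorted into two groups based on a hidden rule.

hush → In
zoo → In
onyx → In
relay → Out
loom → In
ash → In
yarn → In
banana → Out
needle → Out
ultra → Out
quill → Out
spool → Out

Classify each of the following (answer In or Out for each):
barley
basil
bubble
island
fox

Out, Out, Out, Out, In

The pattern is that an item is 'In' exactly when: length ≤ 4.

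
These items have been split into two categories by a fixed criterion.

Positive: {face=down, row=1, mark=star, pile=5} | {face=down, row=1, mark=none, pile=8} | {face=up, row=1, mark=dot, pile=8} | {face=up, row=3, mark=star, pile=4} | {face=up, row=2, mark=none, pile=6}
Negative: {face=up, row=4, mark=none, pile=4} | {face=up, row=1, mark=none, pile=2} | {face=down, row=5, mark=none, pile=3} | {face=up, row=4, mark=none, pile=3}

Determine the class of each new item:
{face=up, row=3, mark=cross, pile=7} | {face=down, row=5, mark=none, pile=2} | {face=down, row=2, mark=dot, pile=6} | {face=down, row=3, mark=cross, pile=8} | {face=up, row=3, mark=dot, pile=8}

Positive, Negative, Positive, Positive, Positive

The rule appears to be: pile ≥ 3 AND row ≤ 3.
{face=up, row=3, mark=cross, pile=7}: pile = 7, row = 3 — matches, so Positive.
{face=down, row=5, mark=none, pile=2}: pile = 2, row = 5 — does not satisfy this, so Negative.
{face=down, row=2, mark=dot, pile=6}: pile = 6, row = 2 — matches, so Positive.
{face=down, row=3, mark=cross, pile=8}: pile = 8, row = 3 — matches, so Positive.
{face=up, row=3, mark=dot, pile=8}: pile = 8, row = 3 — matches, so Positive.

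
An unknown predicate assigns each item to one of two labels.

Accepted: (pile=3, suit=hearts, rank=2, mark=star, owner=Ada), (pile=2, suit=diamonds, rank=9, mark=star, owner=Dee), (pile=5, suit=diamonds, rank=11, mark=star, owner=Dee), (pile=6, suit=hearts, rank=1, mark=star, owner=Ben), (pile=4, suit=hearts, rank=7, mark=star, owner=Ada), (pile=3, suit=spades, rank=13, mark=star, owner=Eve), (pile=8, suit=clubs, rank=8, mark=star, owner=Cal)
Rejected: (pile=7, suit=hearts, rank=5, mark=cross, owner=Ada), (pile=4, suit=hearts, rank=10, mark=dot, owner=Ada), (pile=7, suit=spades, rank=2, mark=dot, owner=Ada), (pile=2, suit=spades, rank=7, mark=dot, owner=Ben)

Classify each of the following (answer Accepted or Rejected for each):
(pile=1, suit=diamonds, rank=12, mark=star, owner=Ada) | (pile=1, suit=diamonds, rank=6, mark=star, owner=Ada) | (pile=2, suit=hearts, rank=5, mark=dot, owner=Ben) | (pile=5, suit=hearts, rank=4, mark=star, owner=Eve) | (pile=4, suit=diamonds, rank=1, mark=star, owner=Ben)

Accepted, Accepted, Rejected, Accepted, Accepted

A rule that fits every label: mark is star — true of each 'Accepted' example, false of each 'Rejected' one.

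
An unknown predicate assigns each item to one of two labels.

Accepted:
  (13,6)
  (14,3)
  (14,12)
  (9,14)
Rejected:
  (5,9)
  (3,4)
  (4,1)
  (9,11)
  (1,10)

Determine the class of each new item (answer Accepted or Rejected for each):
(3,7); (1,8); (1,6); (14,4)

The distinguishing property — max ≥ 12 — holds for all the 'Accepted' cases and none of the 'Rejected' cases.

Rejected, Rejected, Rejected, Accepted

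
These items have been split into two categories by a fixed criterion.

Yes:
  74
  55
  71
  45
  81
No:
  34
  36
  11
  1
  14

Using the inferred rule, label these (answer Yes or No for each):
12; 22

Rule: at least 45. This holds for each 'Yes' example and fails for each 'No' one.
12: 12 < 45, does not satisfy this → No. 22: 22 < 45, does not satisfy this → No.

No, No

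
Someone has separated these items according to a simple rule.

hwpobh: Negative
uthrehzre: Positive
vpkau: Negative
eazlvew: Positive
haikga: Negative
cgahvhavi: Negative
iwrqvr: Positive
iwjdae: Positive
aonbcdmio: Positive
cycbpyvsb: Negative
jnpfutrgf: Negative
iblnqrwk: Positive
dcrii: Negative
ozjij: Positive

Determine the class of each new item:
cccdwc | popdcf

Negative, Negative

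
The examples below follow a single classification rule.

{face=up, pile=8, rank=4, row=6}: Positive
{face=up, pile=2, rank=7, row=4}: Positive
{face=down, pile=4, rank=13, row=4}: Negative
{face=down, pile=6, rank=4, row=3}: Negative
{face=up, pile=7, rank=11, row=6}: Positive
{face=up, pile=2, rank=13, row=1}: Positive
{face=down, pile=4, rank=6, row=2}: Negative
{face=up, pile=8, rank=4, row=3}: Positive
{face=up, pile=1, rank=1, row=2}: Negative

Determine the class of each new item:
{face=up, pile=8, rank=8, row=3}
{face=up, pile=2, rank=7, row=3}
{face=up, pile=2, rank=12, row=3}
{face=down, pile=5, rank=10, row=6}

Every 'Positive' example satisfies: face is up AND pile ≥ 2. None of the 'Negative' examples do.

Positive, Positive, Positive, Negative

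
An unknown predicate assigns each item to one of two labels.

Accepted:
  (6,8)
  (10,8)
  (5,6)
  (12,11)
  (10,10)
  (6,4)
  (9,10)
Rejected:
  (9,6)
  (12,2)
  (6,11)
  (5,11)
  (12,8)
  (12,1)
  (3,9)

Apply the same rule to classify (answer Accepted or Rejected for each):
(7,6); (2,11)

The common property of the 'Accepted' items is: |first − second| ≤ 2. No 'Rejected' item has it.

Accepted, Rejected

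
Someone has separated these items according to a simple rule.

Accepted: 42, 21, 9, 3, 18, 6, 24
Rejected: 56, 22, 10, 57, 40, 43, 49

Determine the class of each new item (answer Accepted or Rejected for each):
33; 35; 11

Accepted, Rejected, Rejected

The common property of the 'Accepted' items is: multiple of 3 AND at most 42. No 'Rejected' item has it.
33 — 33 = 3·11, 33 ≤ 42, hence Accepted.
35 — 35 = 3·11 + 2, 35 ≤ 42, hence Rejected.
11 — 11 = 3·3 + 2, 11 ≤ 42, hence Rejected.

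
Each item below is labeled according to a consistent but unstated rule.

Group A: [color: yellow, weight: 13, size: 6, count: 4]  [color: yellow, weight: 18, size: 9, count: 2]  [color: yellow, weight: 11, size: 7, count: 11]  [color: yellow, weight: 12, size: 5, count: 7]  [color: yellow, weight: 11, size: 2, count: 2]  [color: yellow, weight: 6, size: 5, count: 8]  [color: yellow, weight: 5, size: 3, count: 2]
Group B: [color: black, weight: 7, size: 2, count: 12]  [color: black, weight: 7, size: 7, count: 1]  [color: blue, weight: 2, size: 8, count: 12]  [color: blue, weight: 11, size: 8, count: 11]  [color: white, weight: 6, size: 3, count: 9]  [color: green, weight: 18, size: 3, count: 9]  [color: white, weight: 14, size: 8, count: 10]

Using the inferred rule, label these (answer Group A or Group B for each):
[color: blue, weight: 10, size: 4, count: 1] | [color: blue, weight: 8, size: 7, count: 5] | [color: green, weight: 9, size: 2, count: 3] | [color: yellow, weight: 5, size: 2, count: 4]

Group B, Group B, Group B, Group A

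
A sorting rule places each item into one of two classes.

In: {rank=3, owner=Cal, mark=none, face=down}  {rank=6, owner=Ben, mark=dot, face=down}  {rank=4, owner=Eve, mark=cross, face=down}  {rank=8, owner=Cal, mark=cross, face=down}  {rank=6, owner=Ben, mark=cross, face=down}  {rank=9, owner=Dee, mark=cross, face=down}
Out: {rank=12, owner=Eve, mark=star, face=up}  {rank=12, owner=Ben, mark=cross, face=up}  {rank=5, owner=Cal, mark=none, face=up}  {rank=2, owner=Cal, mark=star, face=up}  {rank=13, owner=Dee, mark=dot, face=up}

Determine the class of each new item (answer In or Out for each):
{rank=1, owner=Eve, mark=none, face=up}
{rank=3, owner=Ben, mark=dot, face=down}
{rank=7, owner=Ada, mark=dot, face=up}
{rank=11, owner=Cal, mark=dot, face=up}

Out, In, Out, Out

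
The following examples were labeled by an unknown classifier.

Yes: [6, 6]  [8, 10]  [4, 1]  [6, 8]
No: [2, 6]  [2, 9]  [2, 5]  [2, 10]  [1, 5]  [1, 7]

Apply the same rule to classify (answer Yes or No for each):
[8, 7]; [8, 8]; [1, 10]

Yes, Yes, No

The distinguishing property — first ≥ 4 — holds for all the 'Yes' cases and none of the 'No' cases.
[8, 7]: Yes (first 8). [8, 8]: Yes (first 8). [1, 10]: No (first 1).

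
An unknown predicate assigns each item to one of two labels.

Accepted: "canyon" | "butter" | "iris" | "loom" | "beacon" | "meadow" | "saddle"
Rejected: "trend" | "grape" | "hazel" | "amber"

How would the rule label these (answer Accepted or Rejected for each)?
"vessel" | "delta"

'Accepted' ⟺ even length.
"vessel" → length 6 → Accepted.
"delta" → length 5 → Rejected.

Accepted, Rejected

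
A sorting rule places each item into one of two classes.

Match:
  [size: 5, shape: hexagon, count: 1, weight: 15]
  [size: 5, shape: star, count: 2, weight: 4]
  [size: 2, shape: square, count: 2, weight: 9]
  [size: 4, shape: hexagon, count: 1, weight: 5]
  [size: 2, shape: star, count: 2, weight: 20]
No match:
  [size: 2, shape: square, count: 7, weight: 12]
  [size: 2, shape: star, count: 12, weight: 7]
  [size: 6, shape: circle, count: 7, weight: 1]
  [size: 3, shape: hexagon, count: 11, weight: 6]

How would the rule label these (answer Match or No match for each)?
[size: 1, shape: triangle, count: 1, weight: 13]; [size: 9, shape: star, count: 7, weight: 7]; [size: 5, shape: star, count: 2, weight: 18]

Match, No match, Match

'Match' ⟺ count ≤ 2.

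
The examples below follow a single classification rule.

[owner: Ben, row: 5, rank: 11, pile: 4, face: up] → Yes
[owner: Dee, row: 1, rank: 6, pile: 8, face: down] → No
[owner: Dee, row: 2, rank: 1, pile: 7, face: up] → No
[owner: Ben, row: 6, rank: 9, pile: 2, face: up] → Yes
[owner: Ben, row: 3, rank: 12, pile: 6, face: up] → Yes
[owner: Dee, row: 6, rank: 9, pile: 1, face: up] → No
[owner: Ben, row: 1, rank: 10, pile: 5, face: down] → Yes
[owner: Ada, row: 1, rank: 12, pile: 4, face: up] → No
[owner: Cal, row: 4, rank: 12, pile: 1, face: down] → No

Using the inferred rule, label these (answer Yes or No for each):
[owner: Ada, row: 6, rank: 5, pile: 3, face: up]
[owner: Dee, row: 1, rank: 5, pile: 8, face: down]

All 'Yes' examples share one property — owner is Ben — and every 'No' example lacks it.

No, No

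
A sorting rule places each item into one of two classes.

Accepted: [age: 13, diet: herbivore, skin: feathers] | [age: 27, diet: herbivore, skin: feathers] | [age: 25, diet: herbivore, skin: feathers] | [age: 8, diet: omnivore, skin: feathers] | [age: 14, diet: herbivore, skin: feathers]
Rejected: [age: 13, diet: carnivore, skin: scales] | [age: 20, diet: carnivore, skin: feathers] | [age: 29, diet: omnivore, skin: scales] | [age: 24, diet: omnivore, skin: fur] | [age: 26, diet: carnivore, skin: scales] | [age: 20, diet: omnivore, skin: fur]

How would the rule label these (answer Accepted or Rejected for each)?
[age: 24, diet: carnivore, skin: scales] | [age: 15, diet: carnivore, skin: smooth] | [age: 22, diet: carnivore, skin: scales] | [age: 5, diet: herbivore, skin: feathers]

Rejected, Rejected, Rejected, Accepted

The common property of the 'Accepted' items is: diet is herbivore OR age = 8. No 'Rejected' item has it.
Rejected: [age: 24, diet: carnivore, skin: scales], since diet is carnivore, age = 24. Rejected: [age: 15, diet: carnivore, skin: smooth], since diet is carnivore, age = 15. Rejected: [age: 22, diet: carnivore, skin: scales], since diet is carnivore, age = 22. Accepted: [age: 5, diet: herbivore, skin: feathers], since diet is herbivore, age = 5.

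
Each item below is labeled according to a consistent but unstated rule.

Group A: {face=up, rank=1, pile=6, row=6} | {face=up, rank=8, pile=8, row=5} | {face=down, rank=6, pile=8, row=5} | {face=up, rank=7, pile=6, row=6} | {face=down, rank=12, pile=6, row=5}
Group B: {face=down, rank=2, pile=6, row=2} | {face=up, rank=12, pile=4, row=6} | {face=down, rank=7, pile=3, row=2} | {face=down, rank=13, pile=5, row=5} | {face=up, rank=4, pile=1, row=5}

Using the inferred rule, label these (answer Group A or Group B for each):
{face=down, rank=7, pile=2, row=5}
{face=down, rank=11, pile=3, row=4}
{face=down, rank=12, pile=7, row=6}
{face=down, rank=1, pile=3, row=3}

The classifier is using: row ≥ 5 AND pile ≥ 6.
Group B: {face=down, rank=7, pile=2, row=5}, since row = 5, pile = 2.
Group B: {face=down, rank=11, pile=3, row=4}, since row = 4, pile = 3.
Group A: {face=down, rank=12, pile=7, row=6}, since row = 6, pile = 7.
Group B: {face=down, rank=1, pile=3, row=3}, since row = 3, pile = 3.

Group B, Group B, Group A, Group B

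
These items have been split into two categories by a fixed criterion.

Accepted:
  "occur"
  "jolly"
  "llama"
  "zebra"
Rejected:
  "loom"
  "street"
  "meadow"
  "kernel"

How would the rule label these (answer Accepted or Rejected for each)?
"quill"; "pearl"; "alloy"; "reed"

Accepted, Accepted, Accepted, Rejected

The pattern is that an item is 'Accepted' exactly when: odd length.
"quill" → length 5 → Accepted.
"pearl" → length 5 → Accepted.
"alloy" → length 5 → Accepted.
"reed" → length 4 → Rejected.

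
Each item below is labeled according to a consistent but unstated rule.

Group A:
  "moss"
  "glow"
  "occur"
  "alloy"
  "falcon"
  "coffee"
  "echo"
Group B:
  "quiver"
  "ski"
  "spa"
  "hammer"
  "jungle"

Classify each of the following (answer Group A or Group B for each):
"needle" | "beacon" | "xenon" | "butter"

Group B, Group A, Group A, Group B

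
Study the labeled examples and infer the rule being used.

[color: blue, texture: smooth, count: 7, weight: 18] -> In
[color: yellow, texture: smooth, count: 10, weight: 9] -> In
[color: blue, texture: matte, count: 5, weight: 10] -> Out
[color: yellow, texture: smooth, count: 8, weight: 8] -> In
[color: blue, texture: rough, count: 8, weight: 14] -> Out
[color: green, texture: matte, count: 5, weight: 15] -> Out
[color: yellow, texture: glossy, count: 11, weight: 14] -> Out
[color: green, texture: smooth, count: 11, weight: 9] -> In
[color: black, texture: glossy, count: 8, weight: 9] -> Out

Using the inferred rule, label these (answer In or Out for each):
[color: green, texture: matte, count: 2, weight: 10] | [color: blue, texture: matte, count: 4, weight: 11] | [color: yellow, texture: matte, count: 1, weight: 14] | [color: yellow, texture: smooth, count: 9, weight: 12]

Out, Out, Out, In

The common property of the 'In' items is: texture is smooth. No 'Out' item has it.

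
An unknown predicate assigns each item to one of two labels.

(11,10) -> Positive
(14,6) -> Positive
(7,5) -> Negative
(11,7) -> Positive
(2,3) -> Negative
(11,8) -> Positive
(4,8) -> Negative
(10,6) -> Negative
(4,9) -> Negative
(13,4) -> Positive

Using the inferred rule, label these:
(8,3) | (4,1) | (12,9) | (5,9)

Negative, Negative, Positive, Negative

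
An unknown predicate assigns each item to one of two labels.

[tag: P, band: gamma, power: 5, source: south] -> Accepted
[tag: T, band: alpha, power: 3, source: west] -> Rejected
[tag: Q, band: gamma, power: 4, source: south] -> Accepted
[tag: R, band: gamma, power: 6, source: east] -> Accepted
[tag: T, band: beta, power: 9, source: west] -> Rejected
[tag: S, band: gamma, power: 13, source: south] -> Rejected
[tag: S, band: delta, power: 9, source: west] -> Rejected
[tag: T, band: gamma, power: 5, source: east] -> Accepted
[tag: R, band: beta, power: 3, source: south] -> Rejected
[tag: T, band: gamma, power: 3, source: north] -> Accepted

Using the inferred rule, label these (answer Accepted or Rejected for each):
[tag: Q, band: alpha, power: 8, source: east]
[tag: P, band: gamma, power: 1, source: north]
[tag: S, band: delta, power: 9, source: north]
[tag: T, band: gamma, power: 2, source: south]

A rule that fits every label: band is gamma AND power ≤ 6 — true of each 'Accepted' example, false of each 'Rejected' one.

Rejected, Accepted, Rejected, Accepted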